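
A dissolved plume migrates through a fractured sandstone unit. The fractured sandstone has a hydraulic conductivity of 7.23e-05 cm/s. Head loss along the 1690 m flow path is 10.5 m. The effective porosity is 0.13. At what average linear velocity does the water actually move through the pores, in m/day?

Convert K: 7.23e-05 cm/s × 864 = 0.06247 m/day.
Hydraulic gradient i = Δh / L = 10.5 / 1690 = 0.006213.
Darcy flux q = K · i = 0.06247 × 0.006213 = 0.0003881 m/day.
Seepage velocity v = q / n_e = 0.0003881 / 0.13 = 0.002985 m/day.

0.00299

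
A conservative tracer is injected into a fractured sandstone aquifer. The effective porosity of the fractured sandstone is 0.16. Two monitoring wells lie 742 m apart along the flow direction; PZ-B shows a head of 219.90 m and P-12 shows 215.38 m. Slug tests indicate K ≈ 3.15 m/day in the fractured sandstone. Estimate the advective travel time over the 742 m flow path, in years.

16.9

Hydraulic gradient i = (219.90 − 215.38) / 742 = 4.52 / 742 = 0.006092.
Darcy flux q = K · i = 3.150 × 0.006092 = 0.01919 m/day.
Seepage velocity v = q / n_e = 0.01919 / 0.16 = 0.1199 m/day.
Travel time t = L / v = 742 / 0.1199 = 6187 days = 16.94 years.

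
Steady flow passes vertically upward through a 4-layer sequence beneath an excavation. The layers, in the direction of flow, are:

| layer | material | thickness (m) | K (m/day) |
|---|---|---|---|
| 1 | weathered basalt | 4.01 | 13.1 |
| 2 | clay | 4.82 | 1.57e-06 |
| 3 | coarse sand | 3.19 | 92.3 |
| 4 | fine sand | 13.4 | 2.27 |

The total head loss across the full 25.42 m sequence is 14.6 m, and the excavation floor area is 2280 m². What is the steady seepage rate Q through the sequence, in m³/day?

Flow is perpendicular to layering, so the layers act in series and the equivalent K is the thickness-weighted harmonic mean.
Total thickness L = 4.01 + 4.82 + 3.19 + 13.4 = 25.42 m.
Σ(b_i/K_i) = 4.01/13.1 + 4.82/1.57e-06 + 3.19/92.3 + 13.4/2.27 = 3.070e+06 d.
K_eq = L / Σ(b_i/K_i) = 25.42 / 3.070e+06 = 8.280e-06 m/day.
Q = K_eq · A · (Δh/L) = 8.280e-06 × 2280 × (14.6/25.42) = 0.01084 m³/day.

0.0108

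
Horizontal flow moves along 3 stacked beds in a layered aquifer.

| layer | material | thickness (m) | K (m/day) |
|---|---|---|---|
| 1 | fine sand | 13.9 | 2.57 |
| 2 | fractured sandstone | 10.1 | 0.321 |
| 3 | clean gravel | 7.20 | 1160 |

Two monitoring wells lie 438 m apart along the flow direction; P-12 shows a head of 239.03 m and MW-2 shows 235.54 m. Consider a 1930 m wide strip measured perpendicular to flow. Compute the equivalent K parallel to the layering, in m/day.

Flow is parallel to layering, so each bed carries its own Darcy discharge and the transmissivities add.
Σ(K_i·b_i) = 2.57×13.9 + 0.321×10.1 + 1160×7.20 = 8391 m²/day.
Total thickness b = 31.20 m, so K_eq = Σ(K_i·b_i)/b = 268.9 m/day.

269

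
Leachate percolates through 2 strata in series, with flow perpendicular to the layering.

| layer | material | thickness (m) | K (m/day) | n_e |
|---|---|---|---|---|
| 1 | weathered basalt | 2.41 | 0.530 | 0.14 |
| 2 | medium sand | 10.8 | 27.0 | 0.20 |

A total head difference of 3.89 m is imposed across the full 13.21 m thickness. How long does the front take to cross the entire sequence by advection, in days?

With flow normal to the layers, continuity requires the same specific discharge q through every layer.
Σ(b_i/K_i) = 2.41/0.530 + 10.8/27.0 = 4.947 d.
q = Δh / Σ(b_i/K_i) = 3.89 / 4.947 = 0.7863 m/day.
In each layer the seepage velocity is v_i = q/n_i, so the layer transit time is t_i = b_i·n_i / q:
  layer 1 (weathered basalt): t_1 = 2.41 × 0.14 / 0.7863 = 0.4291 d
  layer 2 (medium sand): t_2 = 10.8 × 0.20 / 0.7863 = 2.747 d
Total t = Σ t_i = 3.176 days.

3.18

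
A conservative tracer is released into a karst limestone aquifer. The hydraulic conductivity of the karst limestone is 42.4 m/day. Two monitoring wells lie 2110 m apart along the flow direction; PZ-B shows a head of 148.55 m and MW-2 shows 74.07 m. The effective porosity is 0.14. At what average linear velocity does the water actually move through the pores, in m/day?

10.7

Hydraulic gradient i = (148.55 − 74.07) / 2110 = 74.48 / 2110 = 0.03530.
Darcy flux q = K · i = 42.40 × 0.03530 = 1.497 m/day.
Seepage velocity v = q / n_e = 1.497 / 0.14 = 10.69 m/day.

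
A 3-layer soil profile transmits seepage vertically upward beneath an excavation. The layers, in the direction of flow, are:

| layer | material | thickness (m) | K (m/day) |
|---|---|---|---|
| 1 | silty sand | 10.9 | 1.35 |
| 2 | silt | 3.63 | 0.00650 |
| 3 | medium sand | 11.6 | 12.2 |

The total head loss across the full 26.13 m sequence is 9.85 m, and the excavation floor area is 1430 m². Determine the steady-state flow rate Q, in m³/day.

Flow is perpendicular to layering, so the layers act in series and the equivalent K is the thickness-weighted harmonic mean.
Total thickness L = 10.9 + 3.63 + 11.6 = 26.13 m.
Σ(b_i/K_i) = 10.9/1.35 + 3.63/0.00650 + 11.6/12.2 = 567.5 d.
K_eq = L / Σ(b_i/K_i) = 26.13 / 567.5 = 0.04605 m/day.
Q = K_eq · A · (Δh/L) = 0.04605 × 1430 × (9.85/26.13) = 24.82 m³/day.

24.8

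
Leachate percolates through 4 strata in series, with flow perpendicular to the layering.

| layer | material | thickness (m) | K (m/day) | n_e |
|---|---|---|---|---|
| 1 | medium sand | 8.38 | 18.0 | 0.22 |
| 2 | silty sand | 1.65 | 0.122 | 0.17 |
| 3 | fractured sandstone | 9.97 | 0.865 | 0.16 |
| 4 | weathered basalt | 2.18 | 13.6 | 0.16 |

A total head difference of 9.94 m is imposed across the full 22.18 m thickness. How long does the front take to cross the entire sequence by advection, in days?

With flow normal to the layers, continuity requires the same specific discharge q through every layer.
Σ(b_i/K_i) = 8.38/18.0 + 1.65/0.122 + 9.97/0.865 + 2.18/13.6 = 25.68 d.
q = Δh / Σ(b_i/K_i) = 9.94 / 25.68 = 0.3871 m/day.
In each layer the seepage velocity is v_i = q/n_i, so the layer transit time is t_i = b_i·n_i / q:
  layer 1 (medium sand): t_1 = 8.38 × 0.22 / 0.3871 = 4.762 d
  layer 2 (silty sand): t_2 = 1.65 × 0.17 / 0.3871 = 0.7246 d
  layer 3 (fractured sandstone): t_3 = 9.97 × 0.16 / 0.3871 = 4.121 d
  layer 4 (weathered basalt): t_4 = 2.18 × 0.16 / 0.3871 = 0.9010 d
Total t = Σ t_i = 10.51 days.

10.5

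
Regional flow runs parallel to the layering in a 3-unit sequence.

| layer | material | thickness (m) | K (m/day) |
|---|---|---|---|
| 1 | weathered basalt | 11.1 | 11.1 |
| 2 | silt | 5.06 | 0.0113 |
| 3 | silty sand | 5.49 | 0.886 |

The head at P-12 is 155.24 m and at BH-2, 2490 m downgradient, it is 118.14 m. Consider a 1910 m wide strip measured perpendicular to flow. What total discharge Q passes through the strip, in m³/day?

3650

Flow is parallel to layering, so each bed carries its own Darcy discharge and the transmissivities add.
Σ(K_i·b_i) = 11.1×11.1 + 0.0113×5.06 + 0.886×5.49 = 128.1 m²/day.
Hydraulic gradient i = (155.24 − 118.14) / 2490 = 37.1 / 2490 = 0.01490.
Q = Σ(K_i·b_i) · W · i = 128.1 × 1910 × 0.01490 = 3646 m³/day.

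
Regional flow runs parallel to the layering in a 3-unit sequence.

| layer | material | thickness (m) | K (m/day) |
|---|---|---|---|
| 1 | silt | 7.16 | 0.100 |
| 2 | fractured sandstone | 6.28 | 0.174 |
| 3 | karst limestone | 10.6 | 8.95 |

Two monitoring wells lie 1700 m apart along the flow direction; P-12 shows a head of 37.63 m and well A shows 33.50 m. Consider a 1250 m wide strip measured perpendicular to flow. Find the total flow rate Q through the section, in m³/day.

294

Flow is parallel to layering, so each bed carries its own Darcy discharge and the transmissivities add.
Σ(K_i·b_i) = 0.100×7.16 + 0.174×6.28 + 8.95×10.6 = 96.68 m²/day.
Hydraulic gradient i = (37.63 − 33.50) / 1700 = 4.13 / 1700 = 0.002429.
Q = Σ(K_i·b_i) · W · i = 96.68 × 1250 × 0.002429 = 293.6 m³/day.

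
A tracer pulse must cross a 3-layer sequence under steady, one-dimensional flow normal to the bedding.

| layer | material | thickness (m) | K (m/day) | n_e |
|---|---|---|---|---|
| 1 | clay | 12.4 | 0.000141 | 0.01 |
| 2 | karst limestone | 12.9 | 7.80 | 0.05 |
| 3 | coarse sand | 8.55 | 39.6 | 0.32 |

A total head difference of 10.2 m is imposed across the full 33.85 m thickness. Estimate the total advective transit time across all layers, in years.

82.7

With flow normal to the layers, continuity requires the same specific discharge q through every layer.
Σ(b_i/K_i) = 12.4/0.000141 + 12.9/7.80 + 8.55/39.6 = 87945 d.
q = Δh / Σ(b_i/K_i) = 10.2 / 87945 = 0.0001160 m/day.
In each layer the seepage velocity is v_i = q/n_i, so the layer transit time is t_i = b_i·n_i / q:
  layer 1 (clay): t_1 = 12.4 × 0.01 / 0.0001160 = 1069 d
  layer 2 (karst limestone): t_2 = 12.9 × 0.05 / 0.0001160 = 5561 d
  layer 3 (coarse sand): t_3 = 8.55 × 0.32 / 0.0001160 = 23590 d
Total t = Σ t_i = 30220 days = 82.74 years.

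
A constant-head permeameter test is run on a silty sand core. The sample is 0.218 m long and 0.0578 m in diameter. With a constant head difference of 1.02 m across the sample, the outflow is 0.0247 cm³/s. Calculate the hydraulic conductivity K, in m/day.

Cross-sectional area A = π·(d/2)² = π × (0.0578/2)² = 0.002624 m².
Convert discharge: 0.0247 cm³/s = 2.470e-08 m³/s.
Darcy's law rearranged: K = Q·L / (A·Δh) = 2.470e-08 × 0.218 / (0.002624 × 1.02) = 2.012e-06 m/s = 0.1738 m/day.

0.174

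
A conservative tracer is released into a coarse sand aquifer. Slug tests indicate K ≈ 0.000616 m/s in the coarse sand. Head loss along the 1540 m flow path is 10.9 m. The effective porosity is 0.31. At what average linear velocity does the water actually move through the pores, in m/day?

Convert K: 0.000616 m/s × 86400 = 53.22 m/day.
Hydraulic gradient i = Δh / L = 10.9 / 1540 = 0.007078.
Darcy flux q = K · i = 53.22 × 0.007078 = 0.3767 m/day.
Seepage velocity v = q / n_e = 0.3767 / 0.31 = 1.215 m/day.

1.22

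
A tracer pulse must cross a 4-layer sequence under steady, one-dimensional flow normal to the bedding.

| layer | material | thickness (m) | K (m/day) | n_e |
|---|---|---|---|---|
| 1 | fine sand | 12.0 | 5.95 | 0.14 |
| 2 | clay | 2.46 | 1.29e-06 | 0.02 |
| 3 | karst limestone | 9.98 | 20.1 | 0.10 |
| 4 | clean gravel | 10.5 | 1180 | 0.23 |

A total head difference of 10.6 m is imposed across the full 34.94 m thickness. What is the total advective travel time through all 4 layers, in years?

With flow normal to the layers, continuity requires the same specific discharge q through every layer.
Σ(b_i/K_i) = 12.0/5.95 + 2.46/1.29e-06 + 9.98/20.1 + 10.5/1180 = 1.907e+06 d.
q = Δh / Σ(b_i/K_i) = 10.6 / 1.907e+06 = 5.559e-06 m/day.
In each layer the seepage velocity is v_i = q/n_i, so the layer transit time is t_i = b_i·n_i / q:
  layer 1 (fine sand): t_1 = 12.0 × 0.14 / 5.559e-06 = 3.022e+05 d
  layer 2 (clay): t_2 = 2.46 × 0.02 / 5.559e-06 = 8851 d
  layer 3 (karst limestone): t_3 = 9.98 × 0.10 / 5.559e-06 = 1.795e+05 d
  layer 4 (clean gravel): t_4 = 10.5 × 0.23 / 5.559e-06 = 4.345e+05 d
Total t = Σ t_i = 9.251e+05 days = 2533 years.

2530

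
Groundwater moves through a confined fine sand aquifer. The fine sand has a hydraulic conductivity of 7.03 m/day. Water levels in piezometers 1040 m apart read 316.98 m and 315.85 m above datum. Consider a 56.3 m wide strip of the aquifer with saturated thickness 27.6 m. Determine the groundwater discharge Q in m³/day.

Cross-sectional area A = 56.3 × 27.6 = 1554 m².
Hydraulic gradient i = (316.98 − 315.85) / 1040 = 1.13 / 1040 = 0.001087.
Darcy's law: Q = K · A · i = 7.030 × 1554 × 0.001087 = 11.87 m³/day.

11.9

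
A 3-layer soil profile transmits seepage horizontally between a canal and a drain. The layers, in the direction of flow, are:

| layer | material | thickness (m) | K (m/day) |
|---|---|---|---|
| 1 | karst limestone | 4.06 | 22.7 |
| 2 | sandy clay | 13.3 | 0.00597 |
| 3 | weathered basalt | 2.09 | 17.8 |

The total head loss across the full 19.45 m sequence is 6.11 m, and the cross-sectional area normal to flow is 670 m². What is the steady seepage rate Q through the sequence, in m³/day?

1.84

Flow is perpendicular to layering, so the layers act in series and the equivalent K is the thickness-weighted harmonic mean.
Total thickness L = 4.06 + 13.3 + 2.09 = 19.45 m.
Σ(b_i/K_i) = 4.06/22.7 + 13.3/0.00597 + 2.09/17.8 = 2228 d.
K_eq = L / Σ(b_i/K_i) = 19.45 / 2228 = 0.008729 m/day.
Q = K_eq · A · (Δh/L) = 0.008729 × 670 × (6.11/19.45) = 1.837 m³/day.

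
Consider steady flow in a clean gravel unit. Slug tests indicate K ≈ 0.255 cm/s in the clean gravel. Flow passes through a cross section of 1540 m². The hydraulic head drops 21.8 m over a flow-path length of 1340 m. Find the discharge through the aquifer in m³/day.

Convert K: 0.255 cm/s × 864 = 220.3 m/day.
Hydraulic gradient i = Δh / L = 21.8 / 1340 = 0.01627.
Darcy's law: Q = K · A · i = 220.3 × 1540 × 0.01627 = 5520 m³/day.

5520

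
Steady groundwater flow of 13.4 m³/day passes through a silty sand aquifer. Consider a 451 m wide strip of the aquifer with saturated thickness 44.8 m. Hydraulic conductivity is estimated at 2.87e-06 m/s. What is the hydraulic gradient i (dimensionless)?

Convert K: 2.87e-06 m/s × 86400 = 0.2480 m/day.
Cross-sectional area A = 451 × 44.8 = 20205 m².
From Q = K·A·i, i = Q / (K·A) = 13.4 / (0.2480 × 20205) = 0.002675.

0.00267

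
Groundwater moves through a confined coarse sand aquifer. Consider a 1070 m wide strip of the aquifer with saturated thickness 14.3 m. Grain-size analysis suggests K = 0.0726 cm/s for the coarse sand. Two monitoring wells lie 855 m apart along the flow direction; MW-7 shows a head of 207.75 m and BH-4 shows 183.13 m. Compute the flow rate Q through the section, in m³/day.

Convert K: 0.0726 cm/s × 864 = 62.73 m/day.
Cross-sectional area A = 1070 × 14.3 = 15301 m².
Hydraulic gradient i = (207.75 − 183.13) / 855 = 24.62 / 855 = 0.02880.
Darcy's law: Q = K · A · i = 62.73 × 15301 × 0.02880 = 27637 m³/day.

27600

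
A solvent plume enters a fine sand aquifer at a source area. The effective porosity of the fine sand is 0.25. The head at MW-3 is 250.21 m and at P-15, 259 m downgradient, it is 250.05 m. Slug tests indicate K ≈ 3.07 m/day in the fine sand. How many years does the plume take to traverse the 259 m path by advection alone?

93.5

Hydraulic gradient i = (250.21 − 250.05) / 259 = 0.16 / 259 = 0.0006178.
Darcy flux q = K · i = 3.070 × 0.0006178 = 0.001897 m/day.
Seepage velocity v = q / n_e = 0.001897 / 0.25 = 0.007586 m/day.
Travel time t = L / v = 259 / 0.007586 = 34141 days = 93.47 years.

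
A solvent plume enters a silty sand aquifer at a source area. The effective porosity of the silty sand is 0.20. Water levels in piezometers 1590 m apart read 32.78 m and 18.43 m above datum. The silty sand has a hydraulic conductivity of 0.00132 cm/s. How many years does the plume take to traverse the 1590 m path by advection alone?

84.6

Convert K: 0.00132 cm/s × 864 = 1.140 m/day.
Hydraulic gradient i = (32.78 − 18.43) / 1590 = 14.35 / 1590 = 0.009025.
Darcy flux q = K · i = 1.140 × 0.009025 = 0.01029 m/day.
Seepage velocity v = q / n_e = 0.01029 / 0.20 = 0.05147 m/day.
Travel time t = L / v = 1590 / 0.05147 = 30895 days = 84.59 years.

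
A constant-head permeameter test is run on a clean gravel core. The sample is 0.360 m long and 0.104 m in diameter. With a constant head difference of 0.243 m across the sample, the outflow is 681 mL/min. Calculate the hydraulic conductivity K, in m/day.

Cross-sectional area A = π·(d/2)² = π × (0.104/2)² = 0.008495 m².
Convert discharge: 681 mL/min = 1.135e-05 m³/s.
Darcy's law rearranged: K = Q·L / (A·Δh) = 1.135e-05 × 0.360 / (0.008495 × 0.243) = 0.001979 m/s = 171.0 m/day.

171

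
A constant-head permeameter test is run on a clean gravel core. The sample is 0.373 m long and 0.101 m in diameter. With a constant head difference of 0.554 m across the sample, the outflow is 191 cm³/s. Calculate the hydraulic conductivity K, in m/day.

1390

Cross-sectional area A = π·(d/2)² = π × (0.101/2)² = 0.008012 m².
Convert discharge: 191 cm³/s = 0.0001910 m³/s.
Darcy's law rearranged: K = Q·L / (A·Δh) = 0.0001910 × 0.373 / (0.008012 × 0.554) = 0.01605 m/s = 1387 m/day.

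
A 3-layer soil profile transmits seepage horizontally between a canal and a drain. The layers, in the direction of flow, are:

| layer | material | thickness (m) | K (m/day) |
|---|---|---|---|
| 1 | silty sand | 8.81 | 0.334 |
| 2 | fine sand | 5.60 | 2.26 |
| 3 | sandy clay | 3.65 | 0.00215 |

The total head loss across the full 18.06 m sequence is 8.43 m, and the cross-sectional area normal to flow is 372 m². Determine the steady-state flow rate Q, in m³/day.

Flow is perpendicular to layering, so the layers act in series and the equivalent K is the thickness-weighted harmonic mean.
Total thickness L = 8.81 + 5.60 + 3.65 = 18.06 m.
Σ(b_i/K_i) = 8.81/0.334 + 5.60/2.26 + 3.65/0.00215 = 1727 d.
K_eq = L / Σ(b_i/K_i) = 18.06 / 1727 = 0.01046 m/day.
Q = K_eq · A · (Δh/L) = 0.01046 × 372 × (8.43/18.06) = 1.816 m³/day.

1.82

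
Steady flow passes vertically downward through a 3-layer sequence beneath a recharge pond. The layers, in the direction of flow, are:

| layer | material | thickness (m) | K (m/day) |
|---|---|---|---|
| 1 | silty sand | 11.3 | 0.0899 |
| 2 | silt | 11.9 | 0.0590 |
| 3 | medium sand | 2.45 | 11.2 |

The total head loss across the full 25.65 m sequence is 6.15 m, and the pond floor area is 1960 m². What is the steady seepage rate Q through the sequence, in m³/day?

Flow is perpendicular to layering, so the layers act in series and the equivalent K is the thickness-weighted harmonic mean.
Total thickness L = 11.3 + 11.9 + 2.45 = 25.65 m.
Σ(b_i/K_i) = 11.3/0.0899 + 11.9/0.0590 + 2.45/11.2 = 327.6 d.
K_eq = L / Σ(b_i/K_i) = 25.65 / 327.6 = 0.07829 m/day.
Q = K_eq · A · (Δh/L) = 0.07829 × 1960 × (6.15/25.65) = 36.79 m³/day.

36.8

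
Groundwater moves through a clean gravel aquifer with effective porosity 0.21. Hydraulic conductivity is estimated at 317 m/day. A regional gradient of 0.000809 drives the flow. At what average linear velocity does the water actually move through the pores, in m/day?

1.22

Hydraulic gradient i = 0.000809.
Darcy flux q = K · i = 317.0 × 0.0008090 = 0.2565 m/day.
Seepage velocity v = q / n_e = 0.2565 / 0.21 = 1.221 m/day.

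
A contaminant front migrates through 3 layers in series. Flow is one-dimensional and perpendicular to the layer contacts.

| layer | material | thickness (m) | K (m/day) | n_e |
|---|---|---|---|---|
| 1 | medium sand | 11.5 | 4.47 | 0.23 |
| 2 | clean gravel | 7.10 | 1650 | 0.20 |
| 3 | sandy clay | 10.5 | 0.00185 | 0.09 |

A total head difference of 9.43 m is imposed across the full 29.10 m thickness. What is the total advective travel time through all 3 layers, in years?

8.26

With flow normal to the layers, continuity requires the same specific discharge q through every layer.
Σ(b_i/K_i) = 11.5/4.47 + 7.10/1650 + 10.5/0.00185 = 5678 d.
q = Δh / Σ(b_i/K_i) = 9.43 / 5678 = 0.001661 m/day.
In each layer the seepage velocity is v_i = q/n_i, so the layer transit time is t_i = b_i·n_i / q:
  layer 1 (medium sand): t_1 = 11.5 × 0.23 / 0.001661 = 1593 d
  layer 2 (clean gravel): t_2 = 7.10 × 0.20 / 0.001661 = 855.0 d
  layer 3 (sandy clay): t_3 = 10.5 × 0.09 / 0.001661 = 569.0 d
Total t = Σ t_i = 3017 days = 8.259 years.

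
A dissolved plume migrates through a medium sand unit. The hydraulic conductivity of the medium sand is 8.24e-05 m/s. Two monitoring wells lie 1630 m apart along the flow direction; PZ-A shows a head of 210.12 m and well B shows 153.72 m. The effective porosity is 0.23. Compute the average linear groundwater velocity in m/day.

1.07

Convert K: 8.24e-05 m/s × 86400 = 7.119 m/day.
Hydraulic gradient i = (210.12 − 153.72) / 1630 = 56.4 / 1630 = 0.03460.
Darcy flux q = K · i = 7.119 × 0.03460 = 0.2463 m/day.
Seepage velocity v = q / n_e = 0.2463 / 0.23 = 1.071 m/day.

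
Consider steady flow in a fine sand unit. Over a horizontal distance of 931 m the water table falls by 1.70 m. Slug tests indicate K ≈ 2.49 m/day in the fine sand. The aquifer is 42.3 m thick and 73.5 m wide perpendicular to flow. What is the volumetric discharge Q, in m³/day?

Cross-sectional area A = 73.5 × 42.3 = 3109 m².
Hydraulic gradient i = Δh / L = 1.70 / 931 = 0.001826.
Darcy's law: Q = K · A · i = 2.490 × 3109 × 0.001826 = 14.14 m³/day.

14.1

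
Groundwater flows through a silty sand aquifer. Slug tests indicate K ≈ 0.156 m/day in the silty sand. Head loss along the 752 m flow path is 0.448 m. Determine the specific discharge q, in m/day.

Hydraulic gradient i = Δh / L = 0.448 / 752 = 0.0005957.
Specific discharge q = K · i = 0.1560 × 0.0005957 = 9.294e-05 m/day.

9.29e-05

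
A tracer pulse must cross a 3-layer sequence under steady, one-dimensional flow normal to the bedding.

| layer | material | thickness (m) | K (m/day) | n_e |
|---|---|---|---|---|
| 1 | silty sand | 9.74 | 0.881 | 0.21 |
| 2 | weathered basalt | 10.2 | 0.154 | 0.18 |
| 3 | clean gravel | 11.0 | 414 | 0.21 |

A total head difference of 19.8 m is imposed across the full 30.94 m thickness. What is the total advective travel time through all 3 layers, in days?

24.2

With flow normal to the layers, continuity requires the same specific discharge q through every layer.
Σ(b_i/K_i) = 9.74/0.881 + 10.2/0.154 + 11.0/414 = 77.32 d.
q = Δh / Σ(b_i/K_i) = 19.8 / 77.32 = 0.2561 m/day.
In each layer the seepage velocity is v_i = q/n_i, so the layer transit time is t_i = b_i·n_i / q:
  layer 1 (silty sand): t_1 = 9.74 × 0.21 / 0.2561 = 7.987 d
  layer 2 (weathered basalt): t_2 = 10.2 × 0.18 / 0.2561 = 7.169 d
  layer 3 (clean gravel): t_3 = 11.0 × 0.21 / 0.2561 = 9.020 d
Total t = Σ t_i = 24.18 days.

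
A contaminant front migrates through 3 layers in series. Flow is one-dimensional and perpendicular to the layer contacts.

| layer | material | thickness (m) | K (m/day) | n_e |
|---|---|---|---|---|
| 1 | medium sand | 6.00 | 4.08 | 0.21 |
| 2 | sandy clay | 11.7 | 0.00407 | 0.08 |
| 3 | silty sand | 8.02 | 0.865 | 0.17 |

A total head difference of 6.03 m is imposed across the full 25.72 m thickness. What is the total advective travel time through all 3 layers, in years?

With flow normal to the layers, continuity requires the same specific discharge q through every layer.
Σ(b_i/K_i) = 6.00/4.08 + 11.7/0.00407 + 8.02/0.865 = 2885 d.
q = Δh / Σ(b_i/K_i) = 6.03 / 2885 = 0.002090 m/day.
In each layer the seepage velocity is v_i = q/n_i, so the layer transit time is t_i = b_i·n_i / q:
  layer 1 (medium sand): t_1 = 6.00 × 0.21 / 0.002090 = 602.9 d
  layer 2 (sandy clay): t_2 = 11.7 × 0.08 / 0.002090 = 447.9 d
  layer 3 (silty sand): t_3 = 8.02 × 0.17 / 0.002090 = 652.4 d
Total t = Σ t_i = 1703 days = 4.663 years.

4.66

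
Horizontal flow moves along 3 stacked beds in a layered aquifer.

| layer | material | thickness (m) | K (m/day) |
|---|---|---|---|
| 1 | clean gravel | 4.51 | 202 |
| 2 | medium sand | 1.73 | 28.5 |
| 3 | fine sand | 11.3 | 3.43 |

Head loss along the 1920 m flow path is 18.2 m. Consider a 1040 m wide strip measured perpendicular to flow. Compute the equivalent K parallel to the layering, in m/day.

57.0

Flow is parallel to layering, so each bed carries its own Darcy discharge and the transmissivities add.
Σ(K_i·b_i) = 202×4.51 + 28.5×1.73 + 3.43×11.3 = 999.1 m²/day.
Total thickness b = 17.54 m, so K_eq = Σ(K_i·b_i)/b = 56.96 m/day.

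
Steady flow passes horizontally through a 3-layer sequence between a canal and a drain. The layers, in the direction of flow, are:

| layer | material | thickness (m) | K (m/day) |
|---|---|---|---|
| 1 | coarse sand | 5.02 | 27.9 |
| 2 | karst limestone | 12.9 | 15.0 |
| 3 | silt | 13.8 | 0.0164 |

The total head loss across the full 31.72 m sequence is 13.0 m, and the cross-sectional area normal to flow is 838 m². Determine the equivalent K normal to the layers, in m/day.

0.0376

Flow is perpendicular to layering, so the layers act in series and the equivalent K is the thickness-weighted harmonic mean.
Total thickness L = 5.02 + 12.9 + 13.8 = 31.72 m.
Σ(b_i/K_i) = 5.02/27.9 + 12.9/15.0 + 13.8/0.0164 = 842.5 d.
K_eq = L / Σ(b_i/K_i) = 31.72 / 842.5 = 0.03765 m/day.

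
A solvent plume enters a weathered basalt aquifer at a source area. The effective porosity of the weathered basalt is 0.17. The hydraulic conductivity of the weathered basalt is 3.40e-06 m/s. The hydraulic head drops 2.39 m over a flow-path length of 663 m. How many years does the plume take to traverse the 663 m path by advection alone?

291

Convert K: 3.40e-06 m/s × 86400 = 0.2938 m/day.
Hydraulic gradient i = Δh / L = 2.39 / 663 = 0.003605.
Darcy flux q = K · i = 0.2938 × 0.003605 = 0.001059 m/day.
Seepage velocity v = q / n_e = 0.001059 / 0.17 = 0.006229 m/day.
Travel time t = L / v = 663 / 0.006229 = 1.064e+05 days = 291.4 years.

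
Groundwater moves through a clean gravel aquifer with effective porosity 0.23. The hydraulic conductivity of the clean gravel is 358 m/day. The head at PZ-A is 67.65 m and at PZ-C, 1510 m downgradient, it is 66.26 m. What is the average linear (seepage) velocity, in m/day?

Hydraulic gradient i = (67.65 − 66.26) / 1510 = 1.39 / 1510 = 0.0009205.
Darcy flux q = K · i = 358.0 × 0.0009205 = 0.3295 m/day.
Seepage velocity v = q / n_e = 0.3295 / 0.23 = 1.433 m/day.

1.43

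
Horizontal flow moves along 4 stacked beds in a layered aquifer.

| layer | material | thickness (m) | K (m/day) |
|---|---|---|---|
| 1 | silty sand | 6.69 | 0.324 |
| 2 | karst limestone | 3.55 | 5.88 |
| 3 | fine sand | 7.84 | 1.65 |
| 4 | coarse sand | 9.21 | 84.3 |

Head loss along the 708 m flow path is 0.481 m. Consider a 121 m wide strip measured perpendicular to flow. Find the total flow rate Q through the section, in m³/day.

Flow is parallel to layering, so each bed carries its own Darcy discharge and the transmissivities add.
Σ(K_i·b_i) = 0.324×6.69 + 5.88×3.55 + 1.65×7.84 + 84.3×9.21 = 812.4 m²/day.
Hydraulic gradient i = Δh / L = 0.481 / 708 = 0.0006794.
Q = Σ(K_i·b_i) · W · i = 812.4 × 121 × 0.0006794 = 66.78 m³/day.

66.8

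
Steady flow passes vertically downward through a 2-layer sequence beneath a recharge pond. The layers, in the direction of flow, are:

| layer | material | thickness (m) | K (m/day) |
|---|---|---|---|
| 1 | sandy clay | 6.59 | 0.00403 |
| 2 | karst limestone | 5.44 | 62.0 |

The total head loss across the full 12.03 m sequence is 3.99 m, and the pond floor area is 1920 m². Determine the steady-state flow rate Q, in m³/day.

4.68

Flow is perpendicular to layering, so the layers act in series and the equivalent K is the thickness-weighted harmonic mean.
Total thickness L = 6.59 + 5.44 = 12.03 m.
Σ(b_i/K_i) = 6.59/0.00403 + 5.44/62.0 = 1635 d.
K_eq = L / Σ(b_i/K_i) = 12.03 / 1635 = 0.007356 m/day.
Q = K_eq · A · (Δh/L) = 0.007356 × 1920 × (3.99/12.03) = 4.685 m³/day.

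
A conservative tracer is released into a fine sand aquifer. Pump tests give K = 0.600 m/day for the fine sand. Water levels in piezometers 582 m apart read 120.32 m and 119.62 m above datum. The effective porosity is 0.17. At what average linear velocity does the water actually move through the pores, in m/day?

Hydraulic gradient i = (120.32 − 119.62) / 582 = 0.7 / 582 = 0.001203.
Darcy flux q = K · i = 0.6000 × 0.001203 = 0.0007216 m/day.
Seepage velocity v = q / n_e = 0.0007216 / 0.17 = 0.004245 m/day.

0.00424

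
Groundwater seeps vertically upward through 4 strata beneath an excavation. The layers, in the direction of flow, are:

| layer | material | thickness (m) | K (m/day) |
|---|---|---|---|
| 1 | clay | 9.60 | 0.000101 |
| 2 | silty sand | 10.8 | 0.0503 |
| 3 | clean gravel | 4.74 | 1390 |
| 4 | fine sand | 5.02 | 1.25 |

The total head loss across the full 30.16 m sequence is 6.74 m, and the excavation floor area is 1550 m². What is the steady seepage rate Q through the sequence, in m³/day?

0.110

Flow is perpendicular to layering, so the layers act in series and the equivalent K is the thickness-weighted harmonic mean.
Total thickness L = 9.60 + 10.8 + 4.74 + 5.02 = 30.16 m.
Σ(b_i/K_i) = 9.60/0.000101 + 10.8/0.0503 + 4.74/1390 + 5.02/1.25 = 95268 d.
K_eq = L / Σ(b_i/K_i) = 30.16 / 95268 = 0.0003166 m/day.
Q = K_eq · A · (Δh/L) = 0.0003166 × 1550 × (6.74/30.16) = 0.1097 m³/day.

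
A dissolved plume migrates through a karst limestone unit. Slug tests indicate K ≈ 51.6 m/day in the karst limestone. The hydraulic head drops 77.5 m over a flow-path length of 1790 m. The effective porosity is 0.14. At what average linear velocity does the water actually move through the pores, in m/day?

16.0

Hydraulic gradient i = Δh / L = 77.5 / 1790 = 0.04330.
Darcy flux q = K · i = 51.60 × 0.04330 = 2.234 m/day.
Seepage velocity v = q / n_e = 2.234 / 0.14 = 15.96 m/day.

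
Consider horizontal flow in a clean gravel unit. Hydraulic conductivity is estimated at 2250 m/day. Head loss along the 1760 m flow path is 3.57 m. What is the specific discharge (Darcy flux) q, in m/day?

4.56

Hydraulic gradient i = Δh / L = 3.57 / 1760 = 0.002028.
Specific discharge q = K · i = 2250 × 0.002028 = 4.564 m/day.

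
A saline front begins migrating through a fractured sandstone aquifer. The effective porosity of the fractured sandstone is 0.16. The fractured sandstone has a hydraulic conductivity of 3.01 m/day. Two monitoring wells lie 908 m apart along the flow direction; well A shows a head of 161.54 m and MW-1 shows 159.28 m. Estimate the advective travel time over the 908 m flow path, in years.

Hydraulic gradient i = (161.54 − 159.28) / 908 = 2.26 / 908 = 0.002489.
Darcy flux q = K · i = 3.010 × 0.002489 = 0.007492 m/day.
Seepage velocity v = q / n_e = 0.007492 / 0.16 = 0.04682 m/day.
Travel time t = L / v = 908 / 0.04682 = 19392 days = 53.09 years.

53.1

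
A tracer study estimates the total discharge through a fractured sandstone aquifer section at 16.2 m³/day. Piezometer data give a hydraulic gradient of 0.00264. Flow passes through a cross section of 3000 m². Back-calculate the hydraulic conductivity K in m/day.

2.05

Hydraulic gradient i = 0.00264.
From Q = K·A·i, K = Q / (A·i) = 16.2 / (3000 × 0.002640) = 2.045 m/day.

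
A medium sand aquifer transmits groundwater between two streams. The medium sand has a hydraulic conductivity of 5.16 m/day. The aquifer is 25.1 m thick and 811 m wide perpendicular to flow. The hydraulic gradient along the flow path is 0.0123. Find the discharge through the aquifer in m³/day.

Cross-sectional area A = 811 × 25.1 = 20356 m².
Hydraulic gradient i = 0.0123.
Darcy's law: Q = K · A · i = 5.160 × 20356 × 0.01230 = 1292 m³/day.

1290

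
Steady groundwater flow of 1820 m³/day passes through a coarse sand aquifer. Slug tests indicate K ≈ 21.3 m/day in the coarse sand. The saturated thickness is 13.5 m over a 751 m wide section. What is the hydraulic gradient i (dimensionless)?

0.00843

Cross-sectional area A = 751 × 13.5 = 10138 m².
From Q = K·A·i, i = Q / (K·A) = 1820 / (21.30 × 10138) = 0.008428.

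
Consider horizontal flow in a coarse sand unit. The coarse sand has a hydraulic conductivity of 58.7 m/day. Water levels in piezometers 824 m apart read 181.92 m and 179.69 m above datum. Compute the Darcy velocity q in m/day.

Hydraulic gradient i = (181.92 − 179.69) / 824 = 2.23 / 824 = 0.002706.
Specific discharge q = K · i = 58.70 × 0.002706 = 0.1589 m/day.

0.159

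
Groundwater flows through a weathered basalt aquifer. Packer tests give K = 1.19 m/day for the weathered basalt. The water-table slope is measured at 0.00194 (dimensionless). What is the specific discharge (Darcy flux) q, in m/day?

0.00231

Hydraulic gradient i = 0.00194.
Specific discharge q = K · i = 1.190 × 0.001940 = 0.002309 m/day.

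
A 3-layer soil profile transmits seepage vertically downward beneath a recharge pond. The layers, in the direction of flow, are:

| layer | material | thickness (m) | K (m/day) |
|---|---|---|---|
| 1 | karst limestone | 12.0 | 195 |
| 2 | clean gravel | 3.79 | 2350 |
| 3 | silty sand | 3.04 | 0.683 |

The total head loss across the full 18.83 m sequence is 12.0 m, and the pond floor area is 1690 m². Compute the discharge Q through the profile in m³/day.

Flow is perpendicular to layering, so the layers act in series and the equivalent K is the thickness-weighted harmonic mean.
Total thickness L = 12.0 + 3.79 + 3.04 = 18.83 m.
Σ(b_i/K_i) = 12.0/195 + 3.79/2350 + 3.04/0.683 = 4.514 d.
K_eq = L / Σ(b_i/K_i) = 18.83 / 4.514 = 4.171 m/day.
Q = K_eq · A · (Δh/L) = 4.171 × 1690 × (12.0/18.83) = 4493 m³/day.

4490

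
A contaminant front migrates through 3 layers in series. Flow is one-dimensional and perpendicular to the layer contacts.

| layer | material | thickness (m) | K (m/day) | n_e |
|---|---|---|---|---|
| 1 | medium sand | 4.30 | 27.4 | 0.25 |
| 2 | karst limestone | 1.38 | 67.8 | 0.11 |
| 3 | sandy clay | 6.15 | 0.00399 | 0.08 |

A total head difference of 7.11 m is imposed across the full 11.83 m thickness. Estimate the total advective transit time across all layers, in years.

With flow normal to the layers, continuity requires the same specific discharge q through every layer.
Σ(b_i/K_i) = 4.30/27.4 + 1.38/67.8 + 6.15/0.00399 = 1542 d.
q = Δh / Σ(b_i/K_i) = 7.11 / 1542 = 0.004612 m/day.
In each layer the seepage velocity is v_i = q/n_i, so the layer transit time is t_i = b_i·n_i / q:
  layer 1 (medium sand): t_1 = 4.30 × 0.25 / 0.004612 = 233.1 d
  layer 2 (karst limestone): t_2 = 1.38 × 0.11 / 0.004612 = 32.91 d
  layer 3 (sandy clay): t_3 = 6.15 × 0.08 / 0.004612 = 106.7 d
Total t = Σ t_i = 372.7 days = 1.020 years.

1.02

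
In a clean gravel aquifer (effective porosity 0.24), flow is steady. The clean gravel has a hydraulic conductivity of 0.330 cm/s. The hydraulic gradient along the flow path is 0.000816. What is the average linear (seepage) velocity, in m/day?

0.969

Convert K: 0.330 cm/s × 864 = 285.1 m/day.
Hydraulic gradient i = 0.000816.
Darcy flux q = K · i = 285.1 × 0.0008160 = 0.2327 m/day.
Seepage velocity v = q / n_e = 0.2327 / 0.24 = 0.9694 m/day.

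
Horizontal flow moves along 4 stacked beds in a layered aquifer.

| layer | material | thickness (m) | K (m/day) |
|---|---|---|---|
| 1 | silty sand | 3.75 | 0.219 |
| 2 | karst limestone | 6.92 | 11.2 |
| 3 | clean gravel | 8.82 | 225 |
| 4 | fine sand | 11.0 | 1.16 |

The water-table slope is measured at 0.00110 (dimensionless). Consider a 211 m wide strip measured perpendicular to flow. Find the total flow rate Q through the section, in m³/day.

482

Flow is parallel to layering, so each bed carries its own Darcy discharge and the transmissivities add.
Σ(K_i·b_i) = 0.219×3.75 + 11.2×6.92 + 225×8.82 + 1.16×11.0 = 2076 m²/day.
Hydraulic gradient i = 0.00110.
Q = Σ(K_i·b_i) · W · i = 2076 × 211 × 0.001100 = 481.7 m³/day.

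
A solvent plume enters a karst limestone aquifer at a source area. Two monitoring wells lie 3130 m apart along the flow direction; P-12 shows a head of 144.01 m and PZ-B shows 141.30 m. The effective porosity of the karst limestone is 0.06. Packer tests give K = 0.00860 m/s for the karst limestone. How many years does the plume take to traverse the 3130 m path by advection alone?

Convert K: 0.00860 m/s × 86400 = 743.0 m/day.
Hydraulic gradient i = (144.01 − 141.30) / 3130 = 2.71 / 3130 = 0.0008658.
Darcy flux q = K · i = 743.0 × 0.0008658 = 0.6433 m/day.
Seepage velocity v = q / n_e = 0.6433 / 0.06 = 10.72 m/day.
Travel time t = L / v = 3130 / 10.72 = 291.9 days = 0.7992 years.

0.799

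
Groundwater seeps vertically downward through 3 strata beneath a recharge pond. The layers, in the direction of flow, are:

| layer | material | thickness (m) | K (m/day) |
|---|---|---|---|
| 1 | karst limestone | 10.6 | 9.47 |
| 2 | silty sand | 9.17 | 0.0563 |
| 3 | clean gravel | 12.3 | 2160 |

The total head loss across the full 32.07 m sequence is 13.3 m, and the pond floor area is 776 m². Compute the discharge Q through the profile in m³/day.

62.9

Flow is perpendicular to layering, so the layers act in series and the equivalent K is the thickness-weighted harmonic mean.
Total thickness L = 10.6 + 9.17 + 12.3 = 32.07 m.
Σ(b_i/K_i) = 10.6/9.47 + 9.17/0.0563 + 12.3/2160 = 164.0 d.
K_eq = L / Σ(b_i/K_i) = 32.07 / 164.0 = 0.1955 m/day.
Q = K_eq · A · (Δh/L) = 0.1955 × 776 × (13.3/32.07) = 62.93 m³/day.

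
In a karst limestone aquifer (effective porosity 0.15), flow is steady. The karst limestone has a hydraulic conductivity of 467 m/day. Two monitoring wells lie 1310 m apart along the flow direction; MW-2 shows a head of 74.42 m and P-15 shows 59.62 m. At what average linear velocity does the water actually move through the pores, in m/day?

Hydraulic gradient i = (74.42 − 59.62) / 1310 = 14.8 / 1310 = 0.01130.
Darcy flux q = K · i = 467.0 × 0.01130 = 5.276 m/day.
Seepage velocity v = q / n_e = 5.276 / 0.15 = 35.17 m/day.

35.2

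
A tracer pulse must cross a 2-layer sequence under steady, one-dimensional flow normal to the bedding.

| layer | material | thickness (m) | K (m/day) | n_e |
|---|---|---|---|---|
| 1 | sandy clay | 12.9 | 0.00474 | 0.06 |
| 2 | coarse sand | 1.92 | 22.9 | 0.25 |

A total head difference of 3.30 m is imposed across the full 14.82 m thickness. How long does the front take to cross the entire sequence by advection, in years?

2.83

With flow normal to the layers, continuity requires the same specific discharge q through every layer.
Σ(b_i/K_i) = 12.9/0.00474 + 1.92/22.9 = 2722 d.
q = Δh / Σ(b_i/K_i) = 3.30 / 2722 = 0.001213 m/day.
In each layer the seepage velocity is v_i = q/n_i, so the layer transit time is t_i = b_i·n_i / q:
  layer 1 (sandy clay): t_1 = 12.9 × 0.06 / 0.001213 = 638.3 d
  layer 2 (coarse sand): t_2 = 1.92 × 0.25 / 0.001213 = 395.9 d
Total t = Σ t_i = 1034 days = 2.832 years.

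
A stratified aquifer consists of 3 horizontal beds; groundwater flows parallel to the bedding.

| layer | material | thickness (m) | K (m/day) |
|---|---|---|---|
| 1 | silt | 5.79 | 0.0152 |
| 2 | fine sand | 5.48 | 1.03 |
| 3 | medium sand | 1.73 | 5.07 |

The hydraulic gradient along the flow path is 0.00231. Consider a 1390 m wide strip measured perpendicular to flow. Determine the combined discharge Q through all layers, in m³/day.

Flow is parallel to layering, so each bed carries its own Darcy discharge and the transmissivities add.
Σ(K_i·b_i) = 0.0152×5.79 + 1.03×5.48 + 5.07×1.73 = 14.50 m²/day.
Hydraulic gradient i = 0.00231.
Q = Σ(K_i·b_i) · W · i = 14.50 × 1390 × 0.002310 = 46.57 m³/day.

46.6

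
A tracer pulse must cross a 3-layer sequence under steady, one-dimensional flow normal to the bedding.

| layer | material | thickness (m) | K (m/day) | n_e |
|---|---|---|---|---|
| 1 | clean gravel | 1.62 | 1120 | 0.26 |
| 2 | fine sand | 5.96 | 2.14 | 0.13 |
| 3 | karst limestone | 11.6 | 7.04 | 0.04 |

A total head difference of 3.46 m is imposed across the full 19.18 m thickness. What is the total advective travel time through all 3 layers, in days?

2.13

With flow normal to the layers, continuity requires the same specific discharge q through every layer.
Σ(b_i/K_i) = 1.62/1120 + 5.96/2.14 + 11.6/7.04 = 4.434 d.
q = Δh / Σ(b_i/K_i) = 3.46 / 4.434 = 0.7803 m/day.
In each layer the seepage velocity is v_i = q/n_i, so the layer transit time is t_i = b_i·n_i / q:
  layer 1 (clean gravel): t_1 = 1.62 × 0.26 / 0.7803 = 0.5398 d
  layer 2 (fine sand): t_2 = 5.96 × 0.13 / 0.7803 = 0.9930 d
  layer 3 (karst limestone): t_3 = 11.6 × 0.04 / 0.7803 = 0.5946 d
Total t = Σ t_i = 2.127 days.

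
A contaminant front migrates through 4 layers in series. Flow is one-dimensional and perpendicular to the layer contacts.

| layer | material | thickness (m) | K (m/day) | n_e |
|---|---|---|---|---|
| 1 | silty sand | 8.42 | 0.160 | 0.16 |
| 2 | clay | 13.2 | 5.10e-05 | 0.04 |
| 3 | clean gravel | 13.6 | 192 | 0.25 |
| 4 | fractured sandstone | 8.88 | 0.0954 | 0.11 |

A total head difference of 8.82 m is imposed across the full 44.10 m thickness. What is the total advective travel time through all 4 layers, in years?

With flow normal to the layers, continuity requires the same specific discharge q through every layer.
Σ(b_i/K_i) = 8.42/0.160 + 13.2/5.10e-05 + 13.6/192 + 8.88/0.0954 = 2.590e+05 d.
q = Δh / Σ(b_i/K_i) = 8.82 / 2.590e+05 = 3.406e-05 m/day.
In each layer the seepage velocity is v_i = q/n_i, so the layer transit time is t_i = b_i·n_i / q:
  layer 1 (silty sand): t_1 = 8.42 × 0.16 / 3.406e-05 = 39556 d
  layer 2 (clay): t_2 = 13.2 × 0.04 / 3.406e-05 = 15503 d
  layer 3 (clean gravel): t_3 = 13.6 × 0.25 / 3.406e-05 = 99829 d
  layer 4 (fractured sandstone): t_4 = 8.88 × 0.11 / 3.406e-05 = 28680 d
Total t = Σ t_i = 1.836e+05 days = 502.6 years.

503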